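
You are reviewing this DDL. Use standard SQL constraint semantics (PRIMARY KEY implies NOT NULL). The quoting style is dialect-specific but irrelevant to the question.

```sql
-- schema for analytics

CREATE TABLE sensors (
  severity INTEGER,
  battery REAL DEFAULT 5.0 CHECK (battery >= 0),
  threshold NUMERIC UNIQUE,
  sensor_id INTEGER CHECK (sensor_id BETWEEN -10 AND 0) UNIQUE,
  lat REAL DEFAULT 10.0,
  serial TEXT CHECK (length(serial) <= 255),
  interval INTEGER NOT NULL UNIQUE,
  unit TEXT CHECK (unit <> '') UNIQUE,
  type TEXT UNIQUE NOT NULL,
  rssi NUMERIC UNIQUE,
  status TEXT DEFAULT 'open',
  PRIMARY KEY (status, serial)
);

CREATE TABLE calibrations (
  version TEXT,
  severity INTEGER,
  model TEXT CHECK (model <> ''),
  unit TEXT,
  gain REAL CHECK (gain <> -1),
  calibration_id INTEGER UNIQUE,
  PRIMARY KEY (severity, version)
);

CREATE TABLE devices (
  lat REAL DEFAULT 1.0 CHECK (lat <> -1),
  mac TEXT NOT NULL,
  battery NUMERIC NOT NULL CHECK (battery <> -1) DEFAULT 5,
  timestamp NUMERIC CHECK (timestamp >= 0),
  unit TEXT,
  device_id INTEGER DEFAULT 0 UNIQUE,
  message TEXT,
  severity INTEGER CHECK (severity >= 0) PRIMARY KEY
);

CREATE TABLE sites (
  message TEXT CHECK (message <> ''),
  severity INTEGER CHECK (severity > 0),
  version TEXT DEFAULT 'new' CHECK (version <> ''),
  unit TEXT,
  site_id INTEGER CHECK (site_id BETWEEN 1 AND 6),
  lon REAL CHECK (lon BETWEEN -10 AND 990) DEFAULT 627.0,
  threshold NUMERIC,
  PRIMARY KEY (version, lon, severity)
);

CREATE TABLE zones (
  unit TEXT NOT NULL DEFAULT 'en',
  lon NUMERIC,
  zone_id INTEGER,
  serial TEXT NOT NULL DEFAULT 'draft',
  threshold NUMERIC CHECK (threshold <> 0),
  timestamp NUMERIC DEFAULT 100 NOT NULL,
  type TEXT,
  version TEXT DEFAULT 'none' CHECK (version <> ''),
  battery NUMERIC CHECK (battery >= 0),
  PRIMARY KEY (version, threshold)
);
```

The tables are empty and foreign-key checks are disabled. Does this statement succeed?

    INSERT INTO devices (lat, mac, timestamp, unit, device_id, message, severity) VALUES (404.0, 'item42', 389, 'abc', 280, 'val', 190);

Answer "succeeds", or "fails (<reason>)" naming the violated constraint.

NOT NULL columns: battery defaults to 5; mac is supplied; severity is supplied.
CHECK constraints: 404.0 satisfies (lat <> -1); 389 satisfies (timestamp >= 0); 190 satisfies (severity >= 0).
No constraint is violated.

succeeds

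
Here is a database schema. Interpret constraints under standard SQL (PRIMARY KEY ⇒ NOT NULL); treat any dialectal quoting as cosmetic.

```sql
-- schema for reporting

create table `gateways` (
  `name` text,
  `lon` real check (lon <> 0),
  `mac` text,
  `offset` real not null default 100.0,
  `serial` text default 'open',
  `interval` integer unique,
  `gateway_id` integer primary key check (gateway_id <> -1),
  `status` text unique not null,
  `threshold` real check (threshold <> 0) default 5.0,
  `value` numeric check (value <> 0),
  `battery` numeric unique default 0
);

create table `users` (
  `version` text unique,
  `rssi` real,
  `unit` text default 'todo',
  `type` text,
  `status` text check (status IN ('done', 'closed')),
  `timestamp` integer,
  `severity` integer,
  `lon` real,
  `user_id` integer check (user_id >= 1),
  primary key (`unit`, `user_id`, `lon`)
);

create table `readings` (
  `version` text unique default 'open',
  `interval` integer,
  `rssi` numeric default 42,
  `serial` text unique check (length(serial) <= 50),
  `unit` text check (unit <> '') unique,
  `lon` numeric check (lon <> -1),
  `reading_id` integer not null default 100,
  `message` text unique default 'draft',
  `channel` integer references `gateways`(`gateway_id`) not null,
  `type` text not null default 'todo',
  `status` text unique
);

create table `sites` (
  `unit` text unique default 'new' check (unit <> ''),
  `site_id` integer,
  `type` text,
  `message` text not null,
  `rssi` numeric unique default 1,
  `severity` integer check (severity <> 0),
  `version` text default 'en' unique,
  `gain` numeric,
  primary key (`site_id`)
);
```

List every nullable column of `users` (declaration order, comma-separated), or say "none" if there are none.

- version: UNIQUE does not imply NOT NULL → nullable.
- rssi: no NOT NULL constraint applies → nullable.
- unit: part of the PRIMARY KEY, which implies NOT NULL → not nullable.
- type: no NOT NULL constraint applies → nullable.
- status: CHECK does not forbid NULL (a CHECK constraint passes when its expression is NULL) → nullable.
- timestamp: no NOT NULL constraint applies → nullable.
- severity: no NOT NULL constraint applies → nullable.
- lon: part of the PRIMARY KEY, which implies NOT NULL → not nullable.
- user_id: part of the PRIMARY KEY, which implies NOT NULL → not nullable.

version, rssi, type, status, timestamp, severity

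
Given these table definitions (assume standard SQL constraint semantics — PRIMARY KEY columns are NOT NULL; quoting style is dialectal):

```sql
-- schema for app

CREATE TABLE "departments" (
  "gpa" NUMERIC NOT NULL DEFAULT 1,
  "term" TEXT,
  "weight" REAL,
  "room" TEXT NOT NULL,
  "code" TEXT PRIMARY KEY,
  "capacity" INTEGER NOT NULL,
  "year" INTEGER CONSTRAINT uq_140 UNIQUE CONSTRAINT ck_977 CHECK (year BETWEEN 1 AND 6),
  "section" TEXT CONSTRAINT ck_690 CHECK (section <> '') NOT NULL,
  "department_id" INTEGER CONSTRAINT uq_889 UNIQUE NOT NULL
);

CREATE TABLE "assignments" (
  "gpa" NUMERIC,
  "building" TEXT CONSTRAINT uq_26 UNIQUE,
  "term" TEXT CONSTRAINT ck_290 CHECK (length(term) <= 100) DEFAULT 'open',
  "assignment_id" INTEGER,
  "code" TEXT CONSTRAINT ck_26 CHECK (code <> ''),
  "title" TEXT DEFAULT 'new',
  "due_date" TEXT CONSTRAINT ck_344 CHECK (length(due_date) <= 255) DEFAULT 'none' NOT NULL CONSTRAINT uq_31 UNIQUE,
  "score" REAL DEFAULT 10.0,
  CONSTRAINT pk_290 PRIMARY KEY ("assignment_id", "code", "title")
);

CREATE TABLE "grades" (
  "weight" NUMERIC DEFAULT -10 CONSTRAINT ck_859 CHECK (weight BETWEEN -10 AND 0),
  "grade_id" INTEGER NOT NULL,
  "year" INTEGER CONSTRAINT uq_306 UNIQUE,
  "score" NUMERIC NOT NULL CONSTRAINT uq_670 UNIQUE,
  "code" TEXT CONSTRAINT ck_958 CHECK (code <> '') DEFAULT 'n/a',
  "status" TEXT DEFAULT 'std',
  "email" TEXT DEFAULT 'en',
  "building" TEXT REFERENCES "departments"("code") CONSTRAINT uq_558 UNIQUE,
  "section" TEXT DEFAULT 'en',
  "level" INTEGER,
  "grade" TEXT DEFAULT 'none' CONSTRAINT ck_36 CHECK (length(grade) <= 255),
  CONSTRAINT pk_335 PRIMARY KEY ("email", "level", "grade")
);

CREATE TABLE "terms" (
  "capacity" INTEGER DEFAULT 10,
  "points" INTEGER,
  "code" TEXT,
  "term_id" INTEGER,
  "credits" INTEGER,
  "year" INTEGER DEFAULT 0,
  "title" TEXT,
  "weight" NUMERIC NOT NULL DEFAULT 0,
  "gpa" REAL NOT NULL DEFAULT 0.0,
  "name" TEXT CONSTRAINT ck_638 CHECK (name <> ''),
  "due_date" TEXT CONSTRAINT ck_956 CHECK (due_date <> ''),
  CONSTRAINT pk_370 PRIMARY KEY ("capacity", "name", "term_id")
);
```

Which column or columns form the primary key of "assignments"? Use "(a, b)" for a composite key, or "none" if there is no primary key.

A table-level PRIMARY KEY clause names 3 columns: assignment_id, code, title.
This is a composite key — the combination is unique, not each column individually.

(assignment_id, code, title)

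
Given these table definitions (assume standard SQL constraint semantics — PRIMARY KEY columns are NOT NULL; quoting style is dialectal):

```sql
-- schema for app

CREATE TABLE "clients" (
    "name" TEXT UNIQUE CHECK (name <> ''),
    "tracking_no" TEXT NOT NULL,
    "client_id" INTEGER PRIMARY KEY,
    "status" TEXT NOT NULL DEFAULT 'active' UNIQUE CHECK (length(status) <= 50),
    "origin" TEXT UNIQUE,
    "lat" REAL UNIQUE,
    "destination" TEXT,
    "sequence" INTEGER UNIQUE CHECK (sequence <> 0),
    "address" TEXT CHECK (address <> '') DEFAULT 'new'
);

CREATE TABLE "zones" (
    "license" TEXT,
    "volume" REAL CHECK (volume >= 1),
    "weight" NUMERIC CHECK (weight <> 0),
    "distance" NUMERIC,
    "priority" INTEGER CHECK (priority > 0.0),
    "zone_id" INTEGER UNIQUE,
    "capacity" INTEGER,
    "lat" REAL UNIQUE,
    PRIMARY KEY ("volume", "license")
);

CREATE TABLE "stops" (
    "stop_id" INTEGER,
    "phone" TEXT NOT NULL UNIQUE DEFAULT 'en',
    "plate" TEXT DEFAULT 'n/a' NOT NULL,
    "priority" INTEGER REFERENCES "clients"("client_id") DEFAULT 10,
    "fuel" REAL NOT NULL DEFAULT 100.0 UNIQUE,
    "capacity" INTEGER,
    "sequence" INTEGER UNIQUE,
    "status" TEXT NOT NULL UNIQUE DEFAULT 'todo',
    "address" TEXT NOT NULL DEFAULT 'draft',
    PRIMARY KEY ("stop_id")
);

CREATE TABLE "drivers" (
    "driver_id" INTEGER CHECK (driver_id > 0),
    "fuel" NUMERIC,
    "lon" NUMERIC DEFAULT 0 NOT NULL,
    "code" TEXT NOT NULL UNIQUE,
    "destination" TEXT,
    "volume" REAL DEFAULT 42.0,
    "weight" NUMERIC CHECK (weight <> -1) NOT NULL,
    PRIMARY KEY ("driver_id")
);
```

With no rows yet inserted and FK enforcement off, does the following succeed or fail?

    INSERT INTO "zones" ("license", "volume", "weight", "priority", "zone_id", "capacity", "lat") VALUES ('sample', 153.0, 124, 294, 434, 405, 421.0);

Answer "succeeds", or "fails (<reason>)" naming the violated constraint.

succeeds

NOT NULL columns: license is supplied; volume is supplied.
CHECK constraints: 153.0 satisfies (volume >= 1); 124 satisfies (weight <> 0); 294 satisfies (priority > 0.0).
No constraint is violated.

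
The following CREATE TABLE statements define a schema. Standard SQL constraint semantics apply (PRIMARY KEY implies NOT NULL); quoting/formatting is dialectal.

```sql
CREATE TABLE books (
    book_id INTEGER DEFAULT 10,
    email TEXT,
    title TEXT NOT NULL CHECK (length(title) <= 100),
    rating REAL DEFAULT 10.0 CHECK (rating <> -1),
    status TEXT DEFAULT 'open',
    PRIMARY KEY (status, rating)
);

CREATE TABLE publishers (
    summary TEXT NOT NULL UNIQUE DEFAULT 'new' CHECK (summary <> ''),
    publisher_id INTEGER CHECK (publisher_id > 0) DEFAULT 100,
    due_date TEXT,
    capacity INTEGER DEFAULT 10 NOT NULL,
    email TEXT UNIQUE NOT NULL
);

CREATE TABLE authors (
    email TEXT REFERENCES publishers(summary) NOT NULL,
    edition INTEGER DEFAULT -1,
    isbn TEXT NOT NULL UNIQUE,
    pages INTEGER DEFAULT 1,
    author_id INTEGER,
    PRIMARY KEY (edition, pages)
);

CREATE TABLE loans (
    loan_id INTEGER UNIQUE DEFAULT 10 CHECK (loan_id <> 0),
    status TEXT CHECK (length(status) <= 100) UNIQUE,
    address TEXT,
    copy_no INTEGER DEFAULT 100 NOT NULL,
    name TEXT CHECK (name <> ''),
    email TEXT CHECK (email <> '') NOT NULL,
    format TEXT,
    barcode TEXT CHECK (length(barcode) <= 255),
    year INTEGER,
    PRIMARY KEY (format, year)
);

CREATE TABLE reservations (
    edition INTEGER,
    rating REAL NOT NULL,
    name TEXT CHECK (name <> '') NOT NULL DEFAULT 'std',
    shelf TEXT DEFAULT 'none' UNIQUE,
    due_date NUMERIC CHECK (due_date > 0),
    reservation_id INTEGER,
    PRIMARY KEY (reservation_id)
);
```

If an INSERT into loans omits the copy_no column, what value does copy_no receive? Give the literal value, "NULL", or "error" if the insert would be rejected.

copy_no has an explicit DEFAULT 100.
When the column is omitted from an INSERT, that default is used.

100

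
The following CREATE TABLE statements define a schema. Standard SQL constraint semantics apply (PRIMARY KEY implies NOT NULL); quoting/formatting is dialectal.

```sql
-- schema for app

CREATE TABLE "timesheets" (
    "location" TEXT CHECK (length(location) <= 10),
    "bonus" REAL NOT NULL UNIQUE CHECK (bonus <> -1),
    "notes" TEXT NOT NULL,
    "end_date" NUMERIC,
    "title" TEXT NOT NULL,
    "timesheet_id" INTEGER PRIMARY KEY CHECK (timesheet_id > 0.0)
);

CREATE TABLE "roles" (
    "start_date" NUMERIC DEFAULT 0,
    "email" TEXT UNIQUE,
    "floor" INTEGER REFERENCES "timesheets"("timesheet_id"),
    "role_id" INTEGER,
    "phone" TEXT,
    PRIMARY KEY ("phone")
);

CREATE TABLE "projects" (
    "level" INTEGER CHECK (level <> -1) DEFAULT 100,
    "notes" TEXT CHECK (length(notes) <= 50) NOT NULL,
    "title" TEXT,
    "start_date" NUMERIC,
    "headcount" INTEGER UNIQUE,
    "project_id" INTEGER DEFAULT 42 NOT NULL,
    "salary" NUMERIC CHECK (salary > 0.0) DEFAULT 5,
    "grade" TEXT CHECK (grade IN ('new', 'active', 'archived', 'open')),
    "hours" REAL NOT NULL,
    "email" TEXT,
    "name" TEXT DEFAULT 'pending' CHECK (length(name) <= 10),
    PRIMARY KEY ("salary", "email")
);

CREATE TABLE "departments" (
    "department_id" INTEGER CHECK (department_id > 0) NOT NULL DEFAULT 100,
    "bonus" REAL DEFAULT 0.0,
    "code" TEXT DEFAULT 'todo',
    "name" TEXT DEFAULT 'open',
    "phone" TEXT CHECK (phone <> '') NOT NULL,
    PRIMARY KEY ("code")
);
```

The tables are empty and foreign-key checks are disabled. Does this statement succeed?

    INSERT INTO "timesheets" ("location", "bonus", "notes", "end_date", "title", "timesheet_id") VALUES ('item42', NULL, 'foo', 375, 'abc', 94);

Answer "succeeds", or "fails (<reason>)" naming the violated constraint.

fails (NOT NULL on bonus)

bonus is explicitly set to NULL, but bonus is declared NOT NULL.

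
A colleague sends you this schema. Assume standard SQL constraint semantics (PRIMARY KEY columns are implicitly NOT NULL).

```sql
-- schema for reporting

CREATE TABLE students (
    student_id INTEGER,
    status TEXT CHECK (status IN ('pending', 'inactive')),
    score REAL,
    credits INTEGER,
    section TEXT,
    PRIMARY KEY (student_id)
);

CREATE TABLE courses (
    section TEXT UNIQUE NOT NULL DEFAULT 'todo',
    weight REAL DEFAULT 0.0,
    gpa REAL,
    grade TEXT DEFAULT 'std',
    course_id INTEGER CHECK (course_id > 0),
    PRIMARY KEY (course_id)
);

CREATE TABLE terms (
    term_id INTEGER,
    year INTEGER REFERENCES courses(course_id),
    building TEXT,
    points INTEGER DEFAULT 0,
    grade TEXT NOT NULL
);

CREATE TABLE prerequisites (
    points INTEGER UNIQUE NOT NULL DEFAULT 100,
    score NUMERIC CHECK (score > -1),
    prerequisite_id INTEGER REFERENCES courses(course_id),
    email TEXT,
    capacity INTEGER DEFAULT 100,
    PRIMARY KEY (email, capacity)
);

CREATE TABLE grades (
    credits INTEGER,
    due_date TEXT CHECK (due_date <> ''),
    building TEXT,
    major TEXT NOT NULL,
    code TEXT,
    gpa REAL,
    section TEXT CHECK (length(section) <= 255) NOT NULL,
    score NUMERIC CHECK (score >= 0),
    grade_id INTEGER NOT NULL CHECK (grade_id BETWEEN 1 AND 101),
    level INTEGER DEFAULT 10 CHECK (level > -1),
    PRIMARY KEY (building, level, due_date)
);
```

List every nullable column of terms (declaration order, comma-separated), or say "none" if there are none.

- term_id: no NOT NULL constraint applies → nullable.
- year: a foreign key column may be NULL unless separately constrained → nullable.
- building: no NOT NULL constraint applies → nullable.
- points: DEFAULT only fills an omitted column; an explicit NULL is still allowed → nullable.
- grade: declared NOT NULL → not nullable.

term_id, year, building, points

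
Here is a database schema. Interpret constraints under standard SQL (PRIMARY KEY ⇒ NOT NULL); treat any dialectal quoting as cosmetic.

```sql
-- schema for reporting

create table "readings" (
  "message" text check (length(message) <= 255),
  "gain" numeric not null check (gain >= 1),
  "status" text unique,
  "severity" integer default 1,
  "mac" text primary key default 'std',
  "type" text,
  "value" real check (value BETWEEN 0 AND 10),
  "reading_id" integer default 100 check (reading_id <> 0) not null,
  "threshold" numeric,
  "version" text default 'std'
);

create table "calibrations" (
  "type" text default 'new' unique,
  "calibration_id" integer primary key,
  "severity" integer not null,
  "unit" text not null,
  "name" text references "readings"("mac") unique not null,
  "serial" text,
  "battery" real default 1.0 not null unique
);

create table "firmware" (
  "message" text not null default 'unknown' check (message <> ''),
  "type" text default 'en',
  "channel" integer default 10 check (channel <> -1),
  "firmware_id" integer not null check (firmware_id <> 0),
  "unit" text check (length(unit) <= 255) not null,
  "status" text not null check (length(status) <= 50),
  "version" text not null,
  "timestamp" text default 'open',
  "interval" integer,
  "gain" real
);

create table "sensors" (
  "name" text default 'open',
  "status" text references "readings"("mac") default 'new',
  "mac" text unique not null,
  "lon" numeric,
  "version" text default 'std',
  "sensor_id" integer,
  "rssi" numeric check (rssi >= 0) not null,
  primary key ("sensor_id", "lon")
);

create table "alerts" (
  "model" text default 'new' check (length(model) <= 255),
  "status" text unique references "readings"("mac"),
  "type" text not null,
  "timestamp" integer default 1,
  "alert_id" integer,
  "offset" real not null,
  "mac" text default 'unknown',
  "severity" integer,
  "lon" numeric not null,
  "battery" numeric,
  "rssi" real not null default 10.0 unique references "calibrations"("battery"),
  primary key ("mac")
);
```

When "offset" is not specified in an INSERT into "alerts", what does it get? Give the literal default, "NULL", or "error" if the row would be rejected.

offset has no DEFAULT clause.
Omitting it would insert NULL, but it is declared NOT NULL, so the INSERT fails.

error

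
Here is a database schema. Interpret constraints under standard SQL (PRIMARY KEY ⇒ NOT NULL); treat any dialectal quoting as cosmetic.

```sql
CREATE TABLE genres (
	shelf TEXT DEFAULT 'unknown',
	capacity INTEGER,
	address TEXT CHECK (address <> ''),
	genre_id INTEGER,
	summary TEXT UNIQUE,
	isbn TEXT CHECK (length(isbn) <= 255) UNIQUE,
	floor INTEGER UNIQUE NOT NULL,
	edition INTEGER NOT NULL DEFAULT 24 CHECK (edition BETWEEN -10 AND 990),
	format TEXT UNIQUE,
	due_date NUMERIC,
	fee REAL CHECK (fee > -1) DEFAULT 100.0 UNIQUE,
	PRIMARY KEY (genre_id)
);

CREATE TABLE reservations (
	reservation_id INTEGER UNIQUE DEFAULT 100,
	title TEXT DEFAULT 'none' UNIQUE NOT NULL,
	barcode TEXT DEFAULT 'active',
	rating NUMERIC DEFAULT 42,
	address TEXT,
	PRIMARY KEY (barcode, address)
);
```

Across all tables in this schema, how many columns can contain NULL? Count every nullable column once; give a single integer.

genres: 8 nullable (shelf, capacity, address, summary, isbn, format, due_date, fee — PK (genre_id) and explicit NOT NULL columns excluded).
reservations: 2 nullable (reservation_id, rating — PK (barcode, address) and explicit NOT NULL columns excluded).
Total: 8 + 2 = 10.

10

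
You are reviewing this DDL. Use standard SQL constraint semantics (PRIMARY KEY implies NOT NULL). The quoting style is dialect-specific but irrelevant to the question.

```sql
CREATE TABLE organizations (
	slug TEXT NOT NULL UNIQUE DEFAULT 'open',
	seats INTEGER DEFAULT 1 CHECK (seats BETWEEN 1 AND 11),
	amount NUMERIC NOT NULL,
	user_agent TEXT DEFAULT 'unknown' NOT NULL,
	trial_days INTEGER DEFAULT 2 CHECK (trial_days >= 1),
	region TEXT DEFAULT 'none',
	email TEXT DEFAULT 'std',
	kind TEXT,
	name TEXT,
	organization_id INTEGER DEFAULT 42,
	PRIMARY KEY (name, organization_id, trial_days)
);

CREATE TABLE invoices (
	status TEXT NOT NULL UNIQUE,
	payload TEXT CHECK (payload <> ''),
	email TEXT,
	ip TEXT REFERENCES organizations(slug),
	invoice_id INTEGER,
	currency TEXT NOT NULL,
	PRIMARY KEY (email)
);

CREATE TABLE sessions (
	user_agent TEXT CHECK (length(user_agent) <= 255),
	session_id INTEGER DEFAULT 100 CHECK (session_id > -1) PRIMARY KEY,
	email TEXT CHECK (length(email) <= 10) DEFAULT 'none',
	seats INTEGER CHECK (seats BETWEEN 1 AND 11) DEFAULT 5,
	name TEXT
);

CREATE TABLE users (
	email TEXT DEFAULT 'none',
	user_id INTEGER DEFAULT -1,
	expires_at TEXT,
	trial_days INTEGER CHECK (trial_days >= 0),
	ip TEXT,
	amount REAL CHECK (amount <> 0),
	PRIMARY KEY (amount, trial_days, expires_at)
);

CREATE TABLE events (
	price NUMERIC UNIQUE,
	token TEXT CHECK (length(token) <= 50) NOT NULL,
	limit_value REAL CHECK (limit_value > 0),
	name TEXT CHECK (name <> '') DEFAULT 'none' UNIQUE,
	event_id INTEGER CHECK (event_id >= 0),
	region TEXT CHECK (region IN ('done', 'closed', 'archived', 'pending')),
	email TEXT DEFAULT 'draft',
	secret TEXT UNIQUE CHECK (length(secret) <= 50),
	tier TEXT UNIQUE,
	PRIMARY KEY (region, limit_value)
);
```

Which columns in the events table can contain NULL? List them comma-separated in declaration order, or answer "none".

price, name, event_id, email, secret, tier

- price: UNIQUE does not imply NOT NULL → nullable.
- token: declared NOT NULL → not nullable.
- limit_value: part of the PRIMARY KEY, which implies NOT NULL → not nullable.
- name: CHECK does not forbid NULL (a CHECK constraint passes when its expression is NULL) → nullable.
- event_id: CHECK does not forbid NULL (a CHECK constraint passes when its expression is NULL) → nullable.
- region: part of the PRIMARY KEY, which implies NOT NULL → not nullable.
- email: DEFAULT only fills an omitted column; an explicit NULL is still allowed → nullable.
- secret: CHECK does not forbid NULL (a CHECK constraint passes when its expression is NULL) → nullable.
- tier: UNIQUE does not imply NOT NULL → nullable.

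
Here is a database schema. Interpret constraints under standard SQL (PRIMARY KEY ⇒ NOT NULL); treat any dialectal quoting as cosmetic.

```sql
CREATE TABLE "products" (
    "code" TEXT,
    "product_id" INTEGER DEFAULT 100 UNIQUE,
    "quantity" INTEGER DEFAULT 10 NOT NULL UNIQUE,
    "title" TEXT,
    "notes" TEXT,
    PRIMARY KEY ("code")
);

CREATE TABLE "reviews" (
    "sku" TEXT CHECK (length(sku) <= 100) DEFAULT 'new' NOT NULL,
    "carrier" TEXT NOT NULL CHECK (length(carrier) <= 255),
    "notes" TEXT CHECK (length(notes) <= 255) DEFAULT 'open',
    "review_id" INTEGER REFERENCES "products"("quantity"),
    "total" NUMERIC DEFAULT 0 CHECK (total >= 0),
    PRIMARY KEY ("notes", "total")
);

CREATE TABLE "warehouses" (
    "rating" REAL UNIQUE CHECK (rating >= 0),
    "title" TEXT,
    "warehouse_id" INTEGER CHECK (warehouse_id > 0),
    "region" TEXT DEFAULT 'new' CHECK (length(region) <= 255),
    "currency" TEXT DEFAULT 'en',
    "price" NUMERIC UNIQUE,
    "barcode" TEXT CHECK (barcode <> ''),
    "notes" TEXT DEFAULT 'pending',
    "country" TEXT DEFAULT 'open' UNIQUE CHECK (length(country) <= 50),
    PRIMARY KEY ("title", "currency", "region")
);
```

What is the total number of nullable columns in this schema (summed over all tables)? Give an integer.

products: 3 nullable (product_id, title, notes — PK (code) and explicit NOT NULL columns excluded).
reviews: 1 nullable (review_id — PK (notes, total) and explicit NOT NULL columns excluded).
warehouses: 6 nullable (rating, warehouse_id, price, barcode, notes, country — PK (title, currency, region) and explicit NOT NULL columns excluded).
Total: 3 + 1 + 6 = 10.

10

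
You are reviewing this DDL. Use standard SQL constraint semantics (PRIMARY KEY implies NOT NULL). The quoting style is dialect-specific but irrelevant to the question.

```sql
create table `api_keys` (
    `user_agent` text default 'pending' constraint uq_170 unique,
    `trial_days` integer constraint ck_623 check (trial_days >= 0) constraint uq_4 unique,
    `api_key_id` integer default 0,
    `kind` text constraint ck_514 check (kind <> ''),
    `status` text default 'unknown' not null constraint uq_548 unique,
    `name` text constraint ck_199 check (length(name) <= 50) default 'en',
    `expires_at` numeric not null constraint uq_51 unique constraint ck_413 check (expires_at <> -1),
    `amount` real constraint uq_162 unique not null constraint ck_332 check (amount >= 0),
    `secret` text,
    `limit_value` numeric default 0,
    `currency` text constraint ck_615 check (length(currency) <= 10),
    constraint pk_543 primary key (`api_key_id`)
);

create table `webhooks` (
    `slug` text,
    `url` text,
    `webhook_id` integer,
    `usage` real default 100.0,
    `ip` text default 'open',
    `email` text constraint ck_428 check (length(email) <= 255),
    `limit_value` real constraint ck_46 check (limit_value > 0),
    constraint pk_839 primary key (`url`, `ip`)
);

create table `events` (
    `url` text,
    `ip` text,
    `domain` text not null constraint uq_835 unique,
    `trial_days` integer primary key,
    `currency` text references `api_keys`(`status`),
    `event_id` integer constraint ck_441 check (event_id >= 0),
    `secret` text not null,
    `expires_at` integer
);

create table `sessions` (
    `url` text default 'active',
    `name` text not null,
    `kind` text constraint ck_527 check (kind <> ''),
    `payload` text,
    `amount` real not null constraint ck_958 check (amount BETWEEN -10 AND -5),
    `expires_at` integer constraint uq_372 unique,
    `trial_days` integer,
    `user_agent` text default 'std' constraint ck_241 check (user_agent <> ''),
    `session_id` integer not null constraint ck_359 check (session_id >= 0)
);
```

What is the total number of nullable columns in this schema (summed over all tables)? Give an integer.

api_keys: 7 nullable (user_agent, trial_days, kind, name, secret, limit_value, currency — PK (api_key_id) and explicit NOT NULL columns excluded).
webhooks: 5 nullable (slug, webhook_id, usage, email, limit_value — PK (url, ip) and explicit NOT NULL columns excluded).
events: 5 nullable (url, ip, currency, event_id, expires_at — PK (trial_days) and explicit NOT NULL columns excluded).
sessions: 6 nullable (url, kind, payload, expires_at, trial_days, user_agent — PK none and explicit NOT NULL columns excluded).
Total: 7 + 5 + 5 + 6 = 23.

23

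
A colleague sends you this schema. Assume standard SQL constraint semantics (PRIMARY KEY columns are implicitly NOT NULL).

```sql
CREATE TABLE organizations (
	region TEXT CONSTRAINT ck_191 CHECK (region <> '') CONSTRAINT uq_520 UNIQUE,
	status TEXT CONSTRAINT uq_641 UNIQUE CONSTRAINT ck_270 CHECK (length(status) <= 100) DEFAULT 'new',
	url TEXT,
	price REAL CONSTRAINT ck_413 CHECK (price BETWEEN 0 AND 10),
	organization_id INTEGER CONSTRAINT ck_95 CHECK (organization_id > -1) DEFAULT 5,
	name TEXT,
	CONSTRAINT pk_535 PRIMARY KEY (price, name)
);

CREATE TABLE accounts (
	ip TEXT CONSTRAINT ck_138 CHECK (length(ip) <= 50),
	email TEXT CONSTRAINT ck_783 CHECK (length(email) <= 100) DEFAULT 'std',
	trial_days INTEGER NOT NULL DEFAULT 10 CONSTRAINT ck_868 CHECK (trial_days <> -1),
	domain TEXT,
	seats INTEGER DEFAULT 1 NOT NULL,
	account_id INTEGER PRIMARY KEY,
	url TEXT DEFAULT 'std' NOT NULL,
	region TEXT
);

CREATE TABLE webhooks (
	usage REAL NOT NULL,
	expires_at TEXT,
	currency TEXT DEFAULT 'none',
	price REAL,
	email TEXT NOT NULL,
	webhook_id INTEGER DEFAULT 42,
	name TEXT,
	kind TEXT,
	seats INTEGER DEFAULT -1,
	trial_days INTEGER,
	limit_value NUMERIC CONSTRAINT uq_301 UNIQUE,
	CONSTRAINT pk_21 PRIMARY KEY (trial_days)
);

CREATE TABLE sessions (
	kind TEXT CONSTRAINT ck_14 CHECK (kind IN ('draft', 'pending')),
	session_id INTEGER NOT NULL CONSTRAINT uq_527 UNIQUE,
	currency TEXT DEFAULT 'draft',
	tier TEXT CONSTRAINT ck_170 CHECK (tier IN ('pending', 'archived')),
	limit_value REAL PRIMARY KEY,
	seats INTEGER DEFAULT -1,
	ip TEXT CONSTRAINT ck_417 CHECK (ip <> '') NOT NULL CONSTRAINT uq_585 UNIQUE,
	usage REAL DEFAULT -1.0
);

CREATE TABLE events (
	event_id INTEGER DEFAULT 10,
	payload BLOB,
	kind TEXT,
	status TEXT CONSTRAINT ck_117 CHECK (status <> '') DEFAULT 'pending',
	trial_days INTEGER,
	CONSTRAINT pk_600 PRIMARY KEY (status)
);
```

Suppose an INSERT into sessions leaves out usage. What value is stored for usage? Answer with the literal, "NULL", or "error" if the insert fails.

-1.0

usage has an explicit DEFAULT -1.0.
When the column is omitted from an INSERT, that default is used.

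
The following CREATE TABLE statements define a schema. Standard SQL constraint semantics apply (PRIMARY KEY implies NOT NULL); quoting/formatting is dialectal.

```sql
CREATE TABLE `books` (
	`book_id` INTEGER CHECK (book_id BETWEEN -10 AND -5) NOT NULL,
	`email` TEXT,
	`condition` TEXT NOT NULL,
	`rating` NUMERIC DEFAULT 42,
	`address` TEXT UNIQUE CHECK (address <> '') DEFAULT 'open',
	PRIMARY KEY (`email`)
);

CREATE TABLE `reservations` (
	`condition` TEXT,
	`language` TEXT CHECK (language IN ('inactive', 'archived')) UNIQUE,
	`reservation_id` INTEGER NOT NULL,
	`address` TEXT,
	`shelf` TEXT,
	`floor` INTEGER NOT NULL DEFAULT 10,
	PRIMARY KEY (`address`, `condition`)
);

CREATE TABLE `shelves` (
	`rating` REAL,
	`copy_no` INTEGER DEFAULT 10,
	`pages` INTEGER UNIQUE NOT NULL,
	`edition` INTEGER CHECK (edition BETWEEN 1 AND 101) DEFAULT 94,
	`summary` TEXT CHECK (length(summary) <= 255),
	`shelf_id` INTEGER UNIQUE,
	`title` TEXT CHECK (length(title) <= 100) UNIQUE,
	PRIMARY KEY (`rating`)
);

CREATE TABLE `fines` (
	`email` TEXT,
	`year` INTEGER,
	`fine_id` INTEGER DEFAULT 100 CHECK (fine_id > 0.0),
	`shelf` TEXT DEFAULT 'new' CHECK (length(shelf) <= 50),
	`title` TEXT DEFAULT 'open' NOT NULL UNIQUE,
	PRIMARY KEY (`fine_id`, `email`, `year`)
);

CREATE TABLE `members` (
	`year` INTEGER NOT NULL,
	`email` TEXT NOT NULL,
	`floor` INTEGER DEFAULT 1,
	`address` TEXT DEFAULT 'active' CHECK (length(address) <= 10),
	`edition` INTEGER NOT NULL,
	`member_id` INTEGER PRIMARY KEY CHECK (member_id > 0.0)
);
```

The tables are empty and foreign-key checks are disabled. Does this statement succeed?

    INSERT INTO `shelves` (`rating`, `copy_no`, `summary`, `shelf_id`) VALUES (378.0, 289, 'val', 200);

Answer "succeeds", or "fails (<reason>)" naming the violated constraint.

fails (NOT NULL on pages)

pages is omitted from the column list and has no DEFAULT, so it would receive NULL.
But pages is declared NOT NULL.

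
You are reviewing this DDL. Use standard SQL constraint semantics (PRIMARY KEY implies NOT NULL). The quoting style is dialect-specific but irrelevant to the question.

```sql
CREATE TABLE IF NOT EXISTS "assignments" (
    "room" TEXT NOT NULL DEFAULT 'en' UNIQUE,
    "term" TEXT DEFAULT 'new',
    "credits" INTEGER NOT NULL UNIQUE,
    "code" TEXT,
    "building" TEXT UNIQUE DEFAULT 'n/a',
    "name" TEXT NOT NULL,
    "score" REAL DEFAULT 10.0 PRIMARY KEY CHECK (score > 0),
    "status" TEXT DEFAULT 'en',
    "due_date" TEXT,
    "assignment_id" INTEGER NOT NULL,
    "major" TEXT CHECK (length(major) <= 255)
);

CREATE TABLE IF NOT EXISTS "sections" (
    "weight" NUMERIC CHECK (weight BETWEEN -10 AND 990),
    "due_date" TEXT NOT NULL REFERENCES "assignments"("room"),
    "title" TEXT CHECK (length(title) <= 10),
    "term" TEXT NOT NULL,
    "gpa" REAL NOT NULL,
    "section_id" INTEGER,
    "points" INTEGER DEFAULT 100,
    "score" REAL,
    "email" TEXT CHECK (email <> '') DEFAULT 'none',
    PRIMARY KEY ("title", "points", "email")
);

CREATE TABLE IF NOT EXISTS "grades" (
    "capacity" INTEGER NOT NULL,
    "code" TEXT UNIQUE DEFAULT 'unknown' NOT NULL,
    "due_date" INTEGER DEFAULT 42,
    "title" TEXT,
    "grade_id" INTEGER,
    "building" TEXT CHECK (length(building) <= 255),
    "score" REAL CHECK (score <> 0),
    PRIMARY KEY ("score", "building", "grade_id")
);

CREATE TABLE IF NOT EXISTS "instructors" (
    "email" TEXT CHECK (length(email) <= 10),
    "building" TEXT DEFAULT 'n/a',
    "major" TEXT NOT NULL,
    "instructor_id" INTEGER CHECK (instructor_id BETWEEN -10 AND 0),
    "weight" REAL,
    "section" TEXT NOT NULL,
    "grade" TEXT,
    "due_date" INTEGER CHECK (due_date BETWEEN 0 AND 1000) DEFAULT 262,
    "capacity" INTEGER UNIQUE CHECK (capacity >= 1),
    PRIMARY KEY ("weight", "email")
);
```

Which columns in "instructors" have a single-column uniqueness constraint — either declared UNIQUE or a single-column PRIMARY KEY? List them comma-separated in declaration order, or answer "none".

capacity

- email: part of a composite PRIMARY KEY — only the tuple is unique, not this column on its own.
- building: no UNIQUE or single-column PK constraint.
- major: no UNIQUE or single-column PK constraint.
- instructor_id: no UNIQUE or single-column PK constraint.
- weight: part of a composite PRIMARY KEY — only the tuple is unique, not this column on its own.
- section: no UNIQUE or single-column PK constraint.
- grade: no UNIQUE or single-column PK constraint.
- due_date: no UNIQUE or single-column PK constraint.
- capacity: declared UNIQUE → unique.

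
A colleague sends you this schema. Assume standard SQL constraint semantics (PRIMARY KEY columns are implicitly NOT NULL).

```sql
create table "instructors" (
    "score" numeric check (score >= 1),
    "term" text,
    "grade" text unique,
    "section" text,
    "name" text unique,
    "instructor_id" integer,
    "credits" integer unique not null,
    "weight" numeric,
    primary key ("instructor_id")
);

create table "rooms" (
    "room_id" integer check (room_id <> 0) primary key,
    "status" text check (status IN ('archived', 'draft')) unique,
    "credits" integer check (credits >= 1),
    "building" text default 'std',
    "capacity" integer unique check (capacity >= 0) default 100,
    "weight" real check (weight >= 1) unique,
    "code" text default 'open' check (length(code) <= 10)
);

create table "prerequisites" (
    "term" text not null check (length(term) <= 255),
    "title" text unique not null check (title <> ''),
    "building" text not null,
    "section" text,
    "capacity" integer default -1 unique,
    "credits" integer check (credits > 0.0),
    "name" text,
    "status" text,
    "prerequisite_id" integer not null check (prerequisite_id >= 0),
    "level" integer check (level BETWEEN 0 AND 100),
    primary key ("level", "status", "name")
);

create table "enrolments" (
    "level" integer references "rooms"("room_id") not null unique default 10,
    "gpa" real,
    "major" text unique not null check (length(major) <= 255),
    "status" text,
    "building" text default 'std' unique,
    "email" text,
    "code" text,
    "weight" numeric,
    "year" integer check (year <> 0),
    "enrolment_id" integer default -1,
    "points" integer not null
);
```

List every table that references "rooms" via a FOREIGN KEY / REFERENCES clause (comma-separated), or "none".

enrolments

- enrolments.level references rooms(room_id).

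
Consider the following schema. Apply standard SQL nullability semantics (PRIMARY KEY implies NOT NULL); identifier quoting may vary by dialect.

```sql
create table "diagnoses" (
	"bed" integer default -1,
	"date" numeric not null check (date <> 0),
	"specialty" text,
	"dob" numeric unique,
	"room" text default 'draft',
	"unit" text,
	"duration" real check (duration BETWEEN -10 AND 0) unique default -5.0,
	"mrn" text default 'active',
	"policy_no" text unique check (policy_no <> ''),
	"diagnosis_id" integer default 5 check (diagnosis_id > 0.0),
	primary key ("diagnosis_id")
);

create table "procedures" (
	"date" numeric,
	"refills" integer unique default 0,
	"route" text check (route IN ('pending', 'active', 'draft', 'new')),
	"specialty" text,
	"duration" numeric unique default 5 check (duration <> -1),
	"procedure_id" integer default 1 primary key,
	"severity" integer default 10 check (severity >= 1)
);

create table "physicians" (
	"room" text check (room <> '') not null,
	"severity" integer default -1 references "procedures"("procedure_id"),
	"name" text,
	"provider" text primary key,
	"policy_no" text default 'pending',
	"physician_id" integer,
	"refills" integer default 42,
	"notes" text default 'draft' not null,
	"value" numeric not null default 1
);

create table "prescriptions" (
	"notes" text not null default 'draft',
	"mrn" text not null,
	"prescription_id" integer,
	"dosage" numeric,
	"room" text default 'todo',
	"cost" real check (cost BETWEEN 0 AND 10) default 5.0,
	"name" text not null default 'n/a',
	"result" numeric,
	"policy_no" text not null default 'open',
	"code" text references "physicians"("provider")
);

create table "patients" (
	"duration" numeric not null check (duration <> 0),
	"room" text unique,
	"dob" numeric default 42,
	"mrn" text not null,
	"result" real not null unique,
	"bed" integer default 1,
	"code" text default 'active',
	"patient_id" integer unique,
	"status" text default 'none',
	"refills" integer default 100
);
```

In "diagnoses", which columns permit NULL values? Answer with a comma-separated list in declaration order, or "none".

bed, specialty, dob, room, unit, duration, mrn, policy_no

- bed: DEFAULT only fills an omitted column; an explicit NULL is still allowed → nullable.
- date: declared NOT NULL → not nullable.
- specialty: no NOT NULL constraint applies → nullable.
- dob: UNIQUE does not imply NOT NULL → nullable.
- room: DEFAULT only fills an omitted column; an explicit NULL is still allowed → nullable.
- unit: no NOT NULL constraint applies → nullable.
- duration: CHECK does not forbid NULL (a CHECK constraint passes when its expression is NULL) → nullable.
- mrn: DEFAULT only fills an omitted column; an explicit NULL is still allowed → nullable.
- policy_no: CHECK does not forbid NULL (a CHECK constraint passes when its expression is NULL) → nullable.
- diagnosis_id: part of the PRIMARY KEY, which implies NOT NULL → not nullable.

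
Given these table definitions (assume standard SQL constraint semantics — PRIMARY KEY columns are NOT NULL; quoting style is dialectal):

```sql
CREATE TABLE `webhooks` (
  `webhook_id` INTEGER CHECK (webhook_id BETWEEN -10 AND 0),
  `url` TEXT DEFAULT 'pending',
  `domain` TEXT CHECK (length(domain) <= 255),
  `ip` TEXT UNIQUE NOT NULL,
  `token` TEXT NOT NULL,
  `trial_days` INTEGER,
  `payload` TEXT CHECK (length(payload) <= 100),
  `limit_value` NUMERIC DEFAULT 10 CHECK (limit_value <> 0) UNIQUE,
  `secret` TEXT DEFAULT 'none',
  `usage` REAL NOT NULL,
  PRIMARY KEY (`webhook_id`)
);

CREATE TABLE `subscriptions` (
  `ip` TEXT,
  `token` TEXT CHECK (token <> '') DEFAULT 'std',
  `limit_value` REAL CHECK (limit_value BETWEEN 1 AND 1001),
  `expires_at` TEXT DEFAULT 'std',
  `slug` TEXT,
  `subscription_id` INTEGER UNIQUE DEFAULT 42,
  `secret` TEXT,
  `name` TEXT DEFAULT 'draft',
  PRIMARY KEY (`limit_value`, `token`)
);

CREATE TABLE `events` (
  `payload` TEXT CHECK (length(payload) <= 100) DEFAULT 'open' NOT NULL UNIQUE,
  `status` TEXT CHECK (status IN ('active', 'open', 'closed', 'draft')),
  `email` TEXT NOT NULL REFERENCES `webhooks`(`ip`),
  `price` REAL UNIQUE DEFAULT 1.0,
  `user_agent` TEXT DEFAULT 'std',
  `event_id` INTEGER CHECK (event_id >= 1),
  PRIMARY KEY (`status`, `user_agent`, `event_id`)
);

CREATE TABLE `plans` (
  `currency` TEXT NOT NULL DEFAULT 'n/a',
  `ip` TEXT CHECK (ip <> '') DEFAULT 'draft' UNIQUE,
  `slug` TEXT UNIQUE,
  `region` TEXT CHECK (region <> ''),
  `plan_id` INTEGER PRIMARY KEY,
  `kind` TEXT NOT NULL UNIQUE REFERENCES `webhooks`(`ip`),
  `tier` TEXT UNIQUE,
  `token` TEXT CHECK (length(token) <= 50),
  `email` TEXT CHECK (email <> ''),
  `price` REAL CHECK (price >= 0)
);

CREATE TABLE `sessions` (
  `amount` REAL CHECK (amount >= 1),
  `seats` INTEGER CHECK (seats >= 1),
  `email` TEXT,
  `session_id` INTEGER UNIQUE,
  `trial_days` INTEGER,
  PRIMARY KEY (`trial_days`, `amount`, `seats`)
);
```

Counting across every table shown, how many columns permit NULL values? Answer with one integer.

webhooks: 6 nullable (url, domain, trial_days, payload, limit_value, secret — PK (webhook_id) and explicit NOT NULL columns excluded).
subscriptions: 6 nullable (ip, expires_at, slug, subscription_id, secret, name — PK (limit_value, token) and explicit NOT NULL columns excluded).
events: 1 nullable (price — PK (status, user_agent, event_id) and explicit NOT NULL columns excluded).
plans: 7 nullable (ip, slug, region, tier, token, email, price — PK (plan_id) and explicit NOT NULL columns excluded).
sessions: 2 nullable (email, session_id — PK (trial_days, amount, seats) and explicit NOT NULL columns excluded).
Total: 6 + 6 + 1 + 7 + 2 = 22.

22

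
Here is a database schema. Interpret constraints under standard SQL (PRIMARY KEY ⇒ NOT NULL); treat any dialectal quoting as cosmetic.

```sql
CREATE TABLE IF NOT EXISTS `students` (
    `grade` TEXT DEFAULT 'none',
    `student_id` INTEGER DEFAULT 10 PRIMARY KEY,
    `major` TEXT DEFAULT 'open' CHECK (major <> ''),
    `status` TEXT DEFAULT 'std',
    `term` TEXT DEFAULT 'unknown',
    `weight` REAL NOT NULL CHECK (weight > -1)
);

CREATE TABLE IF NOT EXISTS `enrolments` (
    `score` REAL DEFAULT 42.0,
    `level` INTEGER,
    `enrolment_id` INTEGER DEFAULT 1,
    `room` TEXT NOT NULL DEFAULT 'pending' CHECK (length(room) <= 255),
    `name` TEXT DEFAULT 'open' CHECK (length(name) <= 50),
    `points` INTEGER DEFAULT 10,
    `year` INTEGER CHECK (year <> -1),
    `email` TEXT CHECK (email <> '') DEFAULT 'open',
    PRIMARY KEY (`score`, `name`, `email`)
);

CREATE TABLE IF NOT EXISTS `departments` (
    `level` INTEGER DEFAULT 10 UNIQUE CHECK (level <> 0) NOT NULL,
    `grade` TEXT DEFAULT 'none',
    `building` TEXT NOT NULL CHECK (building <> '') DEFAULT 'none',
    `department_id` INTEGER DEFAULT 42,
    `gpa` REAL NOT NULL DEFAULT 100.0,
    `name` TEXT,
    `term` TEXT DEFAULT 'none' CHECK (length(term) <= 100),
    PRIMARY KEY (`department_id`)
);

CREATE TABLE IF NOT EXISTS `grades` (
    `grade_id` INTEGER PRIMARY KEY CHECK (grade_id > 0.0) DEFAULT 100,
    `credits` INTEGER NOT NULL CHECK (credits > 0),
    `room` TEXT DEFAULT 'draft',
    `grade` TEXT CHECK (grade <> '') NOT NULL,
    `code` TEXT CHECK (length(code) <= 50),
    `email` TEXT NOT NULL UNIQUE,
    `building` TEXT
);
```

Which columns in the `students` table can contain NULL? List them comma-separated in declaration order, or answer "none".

- grade: DEFAULT only fills an omitted column; an explicit NULL is still allowed → nullable.
- student_id: part of the PRIMARY KEY, which implies NOT NULL → not nullable.
- major: CHECK does not forbid NULL (a CHECK constraint passes when its expression is NULL) → nullable.
- status: DEFAULT only fills an omitted column; an explicit NULL is still allowed → nullable.
- term: DEFAULT only fills an omitted column; an explicit NULL is still allowed → nullable.
- weight: declared NOT NULL → not nullable.

grade, major, status, term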